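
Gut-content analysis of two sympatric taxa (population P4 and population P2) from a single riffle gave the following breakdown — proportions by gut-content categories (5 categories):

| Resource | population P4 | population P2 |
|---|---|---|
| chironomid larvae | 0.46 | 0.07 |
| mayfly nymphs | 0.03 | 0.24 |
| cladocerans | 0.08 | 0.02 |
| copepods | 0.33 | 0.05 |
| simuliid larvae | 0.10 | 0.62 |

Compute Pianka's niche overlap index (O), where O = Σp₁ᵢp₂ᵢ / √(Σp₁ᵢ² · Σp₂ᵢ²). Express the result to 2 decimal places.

0.31

Σ p₁ᵢp₂ᵢ = 0.0322 + 0.0072 + 0.0016 + 0.0165 + 0.0620 = 0.1195
Σp_1ᵢ² = 0.46² + 0.03² + 0.08² + 0.33² + 0.10² = 0.2116 + 0.0009 + 0.0064 + 0.1089 + 0.0100 = 0.3378
Σp_2ᵢ² = 0.07² + 0.24² + 0.02² + 0.05² + 0.62² = 0.0049 + 0.0576 + 0.0004 + 0.0025 + 0.3844 = 0.4498
O = 0.1195 / √(0.3378 × 0.4498) = 0.1195 / 0.38980 = 0.3066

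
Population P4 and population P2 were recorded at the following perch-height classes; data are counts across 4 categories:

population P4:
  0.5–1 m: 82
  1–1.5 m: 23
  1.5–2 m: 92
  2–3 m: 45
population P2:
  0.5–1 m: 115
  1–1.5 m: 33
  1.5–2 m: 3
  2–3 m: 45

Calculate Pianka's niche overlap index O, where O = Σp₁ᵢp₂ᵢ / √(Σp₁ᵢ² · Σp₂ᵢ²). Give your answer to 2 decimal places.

0.73

Proportions for population P4 (n=242): 82/242=0.3388, 23/242=0.0950, 92/242=0.3802, 45/242=0.1860
Proportions for population P2 (n=196): 115/196=0.5867, 33/196=0.1684, 3/196=0.0153, 45/196=0.2296
Σ p₁ᵢp₂ᵢ = 0.198774 + 0.015998 + 0.005817 + 0.042706 = 0.263295
Σp_1ᵢ² = 0.3388² + 0.0950² + 0.3802² + 0.1860² = 0.114785 + 0.009025 + 0.144552 + 0.034596 = 0.302958
Σp_2ᵢ² = 0.5867² + 0.1684² + 0.0153² + 0.2296² = 0.344217 + 0.028359 + 0.000234 + 0.052716 = 0.425526
O = 0.263295 / √(0.302958 × 0.425526) = 0.263295 / 0.3590494 = 0.7333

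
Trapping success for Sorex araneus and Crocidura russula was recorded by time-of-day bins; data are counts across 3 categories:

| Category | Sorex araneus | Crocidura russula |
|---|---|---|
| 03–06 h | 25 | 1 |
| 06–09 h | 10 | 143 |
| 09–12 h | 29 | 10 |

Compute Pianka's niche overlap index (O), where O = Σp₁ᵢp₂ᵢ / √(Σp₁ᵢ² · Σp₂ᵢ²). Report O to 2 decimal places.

Proportions for Sorex araneus (n=64): 25/64=0.3906, 10/64=0.1563, 29/64=0.4531
Proportions for Crocidura russula (n=154): 1/154=0.0065, 143/154=0.9286, 10/154=0.0649
Σ p₁ᵢp₂ᵢ = 0.002539 + 0.145140 + 0.029406 = 0.177085
Σp_1ᵢ² = 0.3906² + 0.1563² + 0.4531² = 0.152568 + 0.024430 + 0.205300 = 0.382298
Σp_2ᵢ² = 0.0065² + 0.9286² + 0.0649² = 0.000042 + 0.862298 + 0.004212 = 0.866552
O = 0.177085 / √(0.382298 × 0.866552) = 0.177085 / 0.5755702 = 0.3077

0.31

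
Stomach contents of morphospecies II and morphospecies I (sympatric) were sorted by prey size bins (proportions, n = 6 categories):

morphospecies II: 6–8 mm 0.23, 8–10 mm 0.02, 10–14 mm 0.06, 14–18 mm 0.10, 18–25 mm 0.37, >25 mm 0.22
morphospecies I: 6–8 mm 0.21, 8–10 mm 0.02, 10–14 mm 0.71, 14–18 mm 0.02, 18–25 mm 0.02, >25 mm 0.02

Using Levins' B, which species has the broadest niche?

Σp_IIᵢ² = 0.23² + 0.02² + 0.06² + 0.10² + 0.37² + 0.22² = 0.0529 + 0.0004 + 0.0036 + 0.0100 + 0.1369 + 0.0484 = 0.2522
B_II = 1 / 0.2522 = 3.9651
Σp_Iᵢ² = 0.21² + 0.02² + 0.71² + 0.02² + 0.02² + 0.02² = 0.0441 + 0.0004 + 0.5041 + 0.0004 + 0.0004 + 0.0004 = 0.5498
B_I = 1 / 0.5498 = 1.8188
Highest B → broadest niche (most generalist): morphospecies II (B = 3.97).

morphospecies II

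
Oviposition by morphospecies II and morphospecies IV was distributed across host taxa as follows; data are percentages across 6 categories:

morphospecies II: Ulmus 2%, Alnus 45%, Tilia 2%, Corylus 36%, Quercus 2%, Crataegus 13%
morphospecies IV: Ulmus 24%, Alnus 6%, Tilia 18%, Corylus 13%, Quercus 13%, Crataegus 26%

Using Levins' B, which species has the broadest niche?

morphospecies IV

Convert percentages to proportions (divide by 100).
Σp_IIᵢ² = 0.02² + 0.45² + 0.02² + 0.36² + 0.02² + 0.13² = 0.0004 + 0.2025 + 0.0004 + 0.1296 + 0.0004 + 0.0169 = 0.3502
B_II = 1 / 0.3502 = 2.8555
Σp_IVᵢ² = 0.24² + 0.06² + 0.18² + 0.13² + 0.13² + 0.26² = 0.0576 + 0.0036 + 0.0324 + 0.0169 + 0.0169 + 0.0676 = 0.1950
B_IV = 1 / 0.1950 = 5.1282
Highest B → broadest niche (most generalist): morphospecies IV (B = 5.13).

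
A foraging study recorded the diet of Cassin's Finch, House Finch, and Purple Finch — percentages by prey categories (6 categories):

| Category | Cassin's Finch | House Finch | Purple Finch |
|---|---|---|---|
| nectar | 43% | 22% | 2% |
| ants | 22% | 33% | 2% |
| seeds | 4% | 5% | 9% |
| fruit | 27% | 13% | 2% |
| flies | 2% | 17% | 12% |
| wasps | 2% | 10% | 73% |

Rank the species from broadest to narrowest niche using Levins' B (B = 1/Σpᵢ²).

House Finch > Cassin's Finch > Purple Finch

Convert percentages to proportions (divide by 100).
Σp_Cassᵢ² = 0.43² + 0.22² + 0.04² + 0.27² + 0.02² + 0.02² = 0.1849 + 0.0484 + 0.0016 + 0.0729 + 0.0004 + 0.0004 = 0.3086
B_Cass = 1 / 0.3086 = 3.2404
Σp_Housᵢ² = 0.22² + 0.33² + 0.05² + 0.13² + 0.17² + 0.10² = 0.0484 + 0.1089 + 0.0025 + 0.0169 + 0.0289 + 0.0100 = 0.2156
B_Hous = 1 / 0.2156 = 4.6382
Σp_Purpᵢ² = 0.02² + 0.02² + 0.09² + 0.02² + 0.12² + 0.73² = 0.0004 + 0.0004 + 0.0081 + 0.0004 + 0.0144 + 0.5329 = 0.5566
B_Purp = 1 / 0.5566 = 1.7966
Ranking by B (broadest → narrowest): House Finch (4.64) > Cassin's Finch (3.24) > Purple Finch (1.80)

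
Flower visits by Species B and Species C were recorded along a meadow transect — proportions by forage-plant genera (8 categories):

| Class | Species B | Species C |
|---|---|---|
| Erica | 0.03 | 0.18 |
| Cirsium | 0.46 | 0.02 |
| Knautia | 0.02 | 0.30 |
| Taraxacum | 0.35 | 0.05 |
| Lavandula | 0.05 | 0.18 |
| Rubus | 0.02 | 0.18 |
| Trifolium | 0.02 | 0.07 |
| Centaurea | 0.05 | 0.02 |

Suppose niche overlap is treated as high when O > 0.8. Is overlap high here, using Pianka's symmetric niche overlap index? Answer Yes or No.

No

Σ p₁ᵢp₂ᵢ = 0.0054 + 0.0092 + 0.0060 + 0.0175 + 0.0090 + 0.0036 + 0.0014 + 0.0010 = 0.0531
Σp_1ᵢ² = 0.03² + 0.46² + 0.02² + 0.35² + 0.05² + 0.02² + 0.02² + 0.05² = 0.0009 + 0.2116 + 0.0004 + 0.1225 + 0.0025 + 0.0004 + 0.0004 + 0.0025 = 0.3412
Σp_2ᵢ² = 0.18² + 0.02² + 0.30² + 0.05² + 0.18² + 0.18² + 0.07² + 0.02² = 0.0324 + 0.0004 + 0.0900 + 0.0025 + 0.0324 + 0.0324 + 0.0049 + 0.0004 = 0.1954
O = 0.0531 / √(0.3412 × 0.1954) = 0.0531 / 0.25821 = 0.2056
O = 0.2056 < 0.8 → No.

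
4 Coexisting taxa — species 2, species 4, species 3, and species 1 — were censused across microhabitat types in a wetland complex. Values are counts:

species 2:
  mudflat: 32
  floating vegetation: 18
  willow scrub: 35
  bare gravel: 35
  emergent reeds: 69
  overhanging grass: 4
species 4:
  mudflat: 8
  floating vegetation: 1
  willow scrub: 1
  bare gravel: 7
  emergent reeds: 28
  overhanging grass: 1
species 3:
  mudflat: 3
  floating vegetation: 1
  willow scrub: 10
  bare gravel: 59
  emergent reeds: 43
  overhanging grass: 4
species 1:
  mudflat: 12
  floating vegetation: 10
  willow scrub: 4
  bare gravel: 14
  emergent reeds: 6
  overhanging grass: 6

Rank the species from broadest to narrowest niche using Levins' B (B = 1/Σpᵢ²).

Proportions for species 2 (n=193): 32/193=0.1658, 18/193=0.0933, 35/193=0.1813, 35/193=0.1813, 69/193=0.3575, 4/193=0.0207
Proportions for species 4 (n=46): 8/46=0.1739, 1/46=0.0217, 1/46=0.0217, 7/46=0.1522, 28/46=0.6087, 1/46=0.0217
Proportions for species 3 (n=120): 3/120=0.0250, 1/120=0.0083, 10/120=0.0833, 59/120=0.4917, 43/120=0.3583, 4/120=0.0333
Proportions for species 1 (n=52): 12/52=0.2308, 10/52=0.1923, 4/52=0.0769, 14/52=0.2692, 6/52=0.1154, 6/52=0.1154
Σp_2ᵢ² = 0.1658² + 0.0933² + 0.1813² + 0.1813² + 0.3575² + 0.0207² = 0.027490 + 0.008705 + 0.032870 + 0.032870 + 0.127806 + 0.000428 = 0.230169
B_2 = 1 / 0.230169 = 4.3446
Σp_4ᵢ² = 0.1739² + 0.0217² + 0.0217² + 0.1522² + 0.6087² + 0.0217² = 0.030241 + 0.000471 + 0.000471 + 0.023165 + 0.370516 + 0.000471 = 0.425335
B_4 = 1 / 0.425335 = 2.3511
Σp_3ᵢ² = 0.0250² + 0.0083² + 0.0833² + 0.4917² + 0.3583² + 0.0333² = 0.000625 + 0.000069 + 0.006939 + 0.241769 + 0.128379 + 0.001109 = 0.378890
B_3 = 1 / 0.378890 = 2.6393
Σp_1ᵢ² = 0.2308² + 0.1923² + 0.0769² + 0.2692² + 0.1154² + 0.1154² = 0.053269 + 0.036979 + 0.005914 + 0.072469 + 0.013317 + 0.013317 = 0.195265
B_1 = 1 / 0.195265 = 5.1212
Ranking by B (broadest → narrowest): species 1 (5.12) > species 2 (4.34) > species 3 (2.64) > species 4 (2.35)

species 1 > species 2 > species 3 > species 4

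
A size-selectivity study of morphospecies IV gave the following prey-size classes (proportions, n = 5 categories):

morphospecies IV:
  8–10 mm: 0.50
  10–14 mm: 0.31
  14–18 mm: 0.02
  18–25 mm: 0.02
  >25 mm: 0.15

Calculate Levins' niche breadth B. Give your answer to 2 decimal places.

Σpᵢ² = 0.50² + 0.31² + 0.02² + 0.02² + 0.15² = 0.2500 + 0.0961 + 0.0004 + 0.0004 + 0.0225 = 0.3694
B = 1 / 0.3694 = 2.7071

2.71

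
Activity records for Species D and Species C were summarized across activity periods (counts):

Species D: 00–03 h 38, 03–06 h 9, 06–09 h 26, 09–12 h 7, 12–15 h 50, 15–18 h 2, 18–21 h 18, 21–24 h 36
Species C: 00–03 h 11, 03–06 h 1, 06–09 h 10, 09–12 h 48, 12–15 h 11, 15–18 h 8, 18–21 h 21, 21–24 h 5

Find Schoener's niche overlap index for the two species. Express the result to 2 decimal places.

Proportions for Species D (n=186): 38/186=0.2043, 9/186=0.0484, 26/186=0.1398, 7/186=0.0376, 50/186=0.2688, 2/186=0.0108, 18/186=0.0968, 36/186=0.1935
Proportions for Species C (n=115): 11/115=0.0957, 1/115=0.0087, 10/115=0.0870, 48/115=0.4174, 11/115=0.0957, 8/115=0.0696, 21/115=0.1826, 5/115=0.0435
Σ|p₁ᵢ − p₂ᵢ| = 0.1086 + 0.0397 + 0.0528 + 0.3798 + 0.1731 + 0.0588 + 0.0858 + 0.1500 = 1.0486
D = 1 − ½ × 1.0486 = 1 − 0.52430 = 0.47570

0.48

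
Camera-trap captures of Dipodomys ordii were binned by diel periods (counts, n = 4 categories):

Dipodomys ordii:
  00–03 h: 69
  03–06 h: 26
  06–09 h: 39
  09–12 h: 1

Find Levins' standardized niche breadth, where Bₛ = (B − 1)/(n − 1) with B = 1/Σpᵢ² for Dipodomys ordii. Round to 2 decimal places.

Proportions for Dipodomys ordii (n=135): 69/135=0.5111, 26/135=0.1926, 39/135=0.2889, 1/135=0.0074
Σpᵢ² = 0.5111² + 0.1926² + 0.2889² + 0.0074² = 0.261223 + 0.037095 + 0.083463 + 0.000055 = 0.381836
B = 1 / 0.381836 = 2.6189
Bₛ = (B − 1)/(n − 1) = (2.6189 − 1)/(4 − 1) = 1.6189/3 = 0.5396

0.54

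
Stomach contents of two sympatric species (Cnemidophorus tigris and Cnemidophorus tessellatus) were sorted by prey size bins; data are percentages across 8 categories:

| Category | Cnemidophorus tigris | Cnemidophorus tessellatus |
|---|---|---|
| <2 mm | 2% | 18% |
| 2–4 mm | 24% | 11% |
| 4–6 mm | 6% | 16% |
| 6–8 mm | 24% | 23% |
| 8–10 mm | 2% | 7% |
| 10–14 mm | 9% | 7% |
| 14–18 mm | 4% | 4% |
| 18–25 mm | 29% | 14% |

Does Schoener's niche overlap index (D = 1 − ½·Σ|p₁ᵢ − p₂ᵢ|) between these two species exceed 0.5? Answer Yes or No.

Convert percentages to proportions (divide by 100).
Σ|p₁ᵢ − p₂ᵢ| = 0.16 + 0.13 + 0.10 + 0.01 + 0.05 + 0.02 + 0.00 + 0.15 = 0.62
D = 1 − ½ × 0.62 = 1 − 0.310 = 0.6900
D = 0.6900 > 0.5 → Yes.

Yes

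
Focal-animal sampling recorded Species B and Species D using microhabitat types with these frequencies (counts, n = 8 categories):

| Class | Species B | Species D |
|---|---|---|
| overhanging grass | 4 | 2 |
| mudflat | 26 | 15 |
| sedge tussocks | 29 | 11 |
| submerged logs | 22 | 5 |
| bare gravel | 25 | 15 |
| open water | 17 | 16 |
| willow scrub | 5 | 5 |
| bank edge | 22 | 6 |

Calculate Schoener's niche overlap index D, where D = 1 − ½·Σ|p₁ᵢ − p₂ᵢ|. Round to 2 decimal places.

0.81

Proportions for Species B (n=150): 4/150=0.0267, 26/150=0.1733, 29/150=0.1933, 22/150=0.1467, 25/150=0.1667, 17/150=0.1133, 5/150=0.0333, 22/150=0.1467
Proportions for Species D (n=75): 2/75=0.0267, 15/75=0.2000, 11/75=0.1467, 5/75=0.0667, 15/75=0.2000, 16/75=0.2133, 5/75=0.0667, 6/75=0.0800
Σ|p₁ᵢ − p₂ᵢ| = 0.0000 + 0.0267 + 0.0466 + 0.0800 + 0.0333 + 0.1000 + 0.0334 + 0.0667 = 0.3867
D = 1 − ½ × 0.3867 = 1 − 0.19335 = 0.80665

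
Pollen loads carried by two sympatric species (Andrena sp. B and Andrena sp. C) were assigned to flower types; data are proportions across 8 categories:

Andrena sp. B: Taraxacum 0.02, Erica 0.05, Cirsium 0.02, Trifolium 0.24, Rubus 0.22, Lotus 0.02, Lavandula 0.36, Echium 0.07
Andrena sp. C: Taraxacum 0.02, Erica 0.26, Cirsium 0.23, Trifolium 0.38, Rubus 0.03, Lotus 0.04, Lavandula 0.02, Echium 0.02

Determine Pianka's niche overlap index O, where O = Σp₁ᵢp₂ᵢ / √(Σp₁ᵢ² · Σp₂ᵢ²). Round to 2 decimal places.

0.49

Σ p₁ᵢp₂ᵢ = 0.0004 + 0.0130 + 0.0046 + 0.0912 + 0.0066 + 0.0008 + 0.0072 + 0.0014 = 0.1252
Σp_1ᵢ² = 0.02² + 0.05² + 0.02² + 0.24² + 0.22² + 0.02² + 0.36² + 0.07² = 0.0004 + 0.0025 + 0.0004 + 0.0576 + 0.0484 + 0.0004 + 0.1296 + 0.0049 = 0.2442
Σp_2ᵢ² = 0.02² + 0.26² + 0.23² + 0.38² + 0.03² + 0.04² + 0.02² + 0.02² = 0.0004 + 0.0676 + 0.0529 + 0.1444 + 0.0009 + 0.0016 + 0.0004 + 0.0004 = 0.2686
O = 0.1252 / √(0.2442 × 0.2686) = 0.1252 / 0.25611 = 0.4889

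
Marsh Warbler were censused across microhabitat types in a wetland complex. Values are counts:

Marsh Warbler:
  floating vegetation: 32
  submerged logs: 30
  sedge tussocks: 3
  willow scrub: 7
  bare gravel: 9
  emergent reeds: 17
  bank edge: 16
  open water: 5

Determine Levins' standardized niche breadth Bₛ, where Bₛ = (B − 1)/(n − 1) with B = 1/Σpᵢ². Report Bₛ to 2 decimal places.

0.63

Proportions for Marsh Warbler (n=119): 32/119=0.2689, 30/119=0.2521, 3/119=0.0252, 7/119=0.0588, 9/119=0.0756, 17/119=0.1429, 16/119=0.1345, 5/119=0.0420
Σpᵢ² = 0.2689² + 0.2521² + 0.0252² + 0.0588² + 0.0756² + 0.1429² + 0.1345² + 0.0420² = 0.072307 + 0.063554 + 0.000635 + 0.003457 + 0.005715 + 0.020420 + 0.018090 + 0.001764 = 0.185942
B = 1 / 0.185942 = 5.3780
Bₛ = (B − 1)/(n − 1) = (5.3780 − 1)/(8 − 1) = 4.3780/7 = 0.6254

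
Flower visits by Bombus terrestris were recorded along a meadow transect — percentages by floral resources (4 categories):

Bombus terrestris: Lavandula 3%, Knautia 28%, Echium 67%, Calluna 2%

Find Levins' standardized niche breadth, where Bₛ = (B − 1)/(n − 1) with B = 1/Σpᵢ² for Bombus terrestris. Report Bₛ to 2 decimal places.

Convert percentages to proportions (divide by 100).
Σpᵢ² = 0.03² + 0.28² + 0.67² + 0.02² = 0.0009 + 0.0784 + 0.4489 + 0.0004 = 0.5286
B = 1 / 0.5286 = 1.8918
Bₛ = (B − 1)/(n − 1) = (1.8918 − 1)/(4 − 1) = 0.8918/3 = 0.2973

0.30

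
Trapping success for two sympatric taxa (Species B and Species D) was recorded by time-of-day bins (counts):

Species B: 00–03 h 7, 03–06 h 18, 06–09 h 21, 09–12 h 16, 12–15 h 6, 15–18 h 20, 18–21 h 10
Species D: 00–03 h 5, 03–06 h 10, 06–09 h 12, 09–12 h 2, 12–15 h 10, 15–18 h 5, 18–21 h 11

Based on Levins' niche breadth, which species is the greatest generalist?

Proportions for Species B (n=98): 7/98=0.0714, 18/98=0.1837, 21/98=0.2143, 16/98=0.1633, 6/98=0.0612, 20/98=0.2041, 10/98=0.1020
Proportions for Species D (n=55): 5/55=0.0909, 10/55=0.1818, 12/55=0.2182, 2/55=0.0364, 10/55=0.1818, 5/55=0.0909, 11/55=0.2000
Σp_Bᵢ² = 0.0714² + 0.1837² + 0.2143² + 0.1633² + 0.0612² + 0.2041² + 0.1020² = 0.005098 + 0.033746 + 0.045924 + 0.026667 + 0.003745 + 0.041657 + 0.010404 = 0.167241
B_B = 1 / 0.167241 = 5.9794
Σp_Dᵢ² = 0.0909² + 0.1818² + 0.2182² + 0.0364² + 0.1818² + 0.0909² + 0.2000² = 0.008263 + 0.033051 + 0.047611 + 0.001325 + 0.033051 + 0.008263 + 0.040000 = 0.171564
B_D = 1 / 0.171564 = 5.8287
Highest B → broadest niche (most generalist): Species B (B = 5.98).

Species B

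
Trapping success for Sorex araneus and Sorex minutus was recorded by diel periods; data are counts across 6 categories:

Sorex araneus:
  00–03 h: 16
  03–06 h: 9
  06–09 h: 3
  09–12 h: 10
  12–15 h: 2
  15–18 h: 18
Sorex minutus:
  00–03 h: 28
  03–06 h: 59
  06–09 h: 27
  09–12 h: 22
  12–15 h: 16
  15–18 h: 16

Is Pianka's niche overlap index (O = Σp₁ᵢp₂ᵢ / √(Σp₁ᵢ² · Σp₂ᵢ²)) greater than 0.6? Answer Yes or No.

Yes

Proportions for Sorex araneus (n=58): 16/58=0.2759, 9/58=0.1552, 3/58=0.0517, 10/58=0.1724, 2/58=0.0345, 18/58=0.3103
Proportions for Sorex minutus (n=168): 28/168=0.1667, 59/168=0.3512, 27/168=0.1607, 22/168=0.1310, 16/168=0.0952, 16/168=0.0952
Σ p₁ᵢp₂ᵢ = 0.045993 + 0.054506 + 0.008308 + 0.022584 + 0.003284 + 0.029541 = 0.164216
Σp_1ᵢ² = 0.2759² + 0.1552² + 0.0517² + 0.1724² + 0.0345² + 0.3103² = 0.076121 + 0.024087 + 0.002673 + 0.029722 + 0.001190 + 0.096286 = 0.230079
Σp_2ᵢ² = 0.1667² + 0.3512² + 0.1607² + 0.1310² + 0.0952² + 0.0952² = 0.027789 + 0.123341 + 0.025824 + 0.017161 + 0.009063 + 0.009063 = 0.212241
O = 0.164216 / √(0.230079 × 0.212241) = 0.164216 / 0.2209801 = 0.7431
O = 0.7431 > 0.6 → Yes.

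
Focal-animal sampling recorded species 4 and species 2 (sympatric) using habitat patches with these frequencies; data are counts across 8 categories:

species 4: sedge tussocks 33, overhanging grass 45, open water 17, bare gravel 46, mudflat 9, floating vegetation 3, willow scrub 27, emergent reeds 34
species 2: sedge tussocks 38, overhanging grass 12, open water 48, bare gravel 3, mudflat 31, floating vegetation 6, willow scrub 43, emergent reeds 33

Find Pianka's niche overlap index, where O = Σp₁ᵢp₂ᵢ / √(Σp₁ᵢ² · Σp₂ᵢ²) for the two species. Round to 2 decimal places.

Proportions for species 4 (n=214): 33/214=0.1542, 45/214=0.2103, 17/214=0.0794, 46/214=0.2150, 9/214=0.0421, 3/214=0.0140, 27/214=0.1262, 34/214=0.1589
Proportions for species 2 (n=214): 38/214=0.1776, 12/214=0.0561, 48/214=0.2243, 3/214=0.0140, 31/214=0.1449, 6/214=0.0280, 43/214=0.2009, 33/214=0.1542
Σ p₁ᵢp₂ᵢ = 0.027386 + 0.011798 + 0.017809 + 0.003010 + 0.006100 + 0.000392 + 0.025354 + 0.024502 = 0.116351
Σp_1ᵢ² = 0.1542² + 0.2103² + 0.0794² + 0.2150² + 0.0421² + 0.0140² + 0.1262² + 0.1589² = 0.023778 + 0.044226 + 0.006304 + 0.046225 + 0.001772 + 0.000196 + 0.015926 + 0.025249 = 0.163676
Σp_2ᵢ² = 0.1776² + 0.0561² + 0.2243² + 0.0140² + 0.1449² + 0.0280² + 0.2009² + 0.1542² = 0.031542 + 0.003147 + 0.050310 + 0.000196 + 0.020996 + 0.000784 + 0.040361 + 0.023778 = 0.171114
O = 0.116351 / √(0.163676 × 0.171114) = 0.116351 / 0.1673537 = 0.6952

0.70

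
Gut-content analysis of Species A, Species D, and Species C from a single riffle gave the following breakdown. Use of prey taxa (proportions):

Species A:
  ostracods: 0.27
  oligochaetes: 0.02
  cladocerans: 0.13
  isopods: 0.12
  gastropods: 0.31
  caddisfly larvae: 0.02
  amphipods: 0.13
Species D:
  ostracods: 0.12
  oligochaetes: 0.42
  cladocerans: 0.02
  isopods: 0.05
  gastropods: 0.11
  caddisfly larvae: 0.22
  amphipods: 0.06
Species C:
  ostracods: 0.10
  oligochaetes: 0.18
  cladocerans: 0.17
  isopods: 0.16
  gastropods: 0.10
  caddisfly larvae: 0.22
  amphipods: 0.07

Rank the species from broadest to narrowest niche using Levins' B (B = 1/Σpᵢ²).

Σp_Aᵢ² = 0.27² + 0.02² + 0.13² + 0.12² + 0.31² + 0.02² + 0.13² = 0.0729 + 0.0004 + 0.0169 + 0.0144 + 0.0961 + 0.0004 + 0.0169 = 0.2180
B_A = 1 / 0.2180 = 4.5872
Σp_Dᵢ² = 0.12² + 0.42² + 0.02² + 0.05² + 0.11² + 0.22² + 0.06² = 0.0144 + 0.1764 + 0.0004 + 0.0025 + 0.0121 + 0.0484 + 0.0036 = 0.2578
B_D = 1 / 0.2578 = 3.8790
Σp_Cᵢ² = 0.10² + 0.18² + 0.17² + 0.16² + 0.10² + 0.22² + 0.07² = 0.0100 + 0.0324 + 0.0289 + 0.0256 + 0.0100 + 0.0484 + 0.0049 = 0.1602
B_C = 1 / 0.1602 = 6.2422
Ranking by B (broadest → narrowest): Species C (6.24) > Species A (4.59) > Species D (3.88)

Species C > Species A > Species D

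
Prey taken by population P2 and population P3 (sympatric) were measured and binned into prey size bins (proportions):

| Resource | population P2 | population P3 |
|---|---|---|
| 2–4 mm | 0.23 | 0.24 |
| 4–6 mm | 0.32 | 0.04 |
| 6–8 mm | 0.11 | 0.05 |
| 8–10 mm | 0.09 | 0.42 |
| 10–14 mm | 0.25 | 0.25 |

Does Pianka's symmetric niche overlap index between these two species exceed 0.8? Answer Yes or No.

Σ p₁ᵢp₂ᵢ = 0.0552 + 0.0128 + 0.0055 + 0.0378 + 0.0625 = 0.1738
Σp_1ᵢ² = 0.23² + 0.32² + 0.11² + 0.09² + 0.25² = 0.0529 + 0.1024 + 0.0121 + 0.0081 + 0.0625 = 0.2380
Σp_2ᵢ² = 0.24² + 0.04² + 0.05² + 0.42² + 0.25² = 0.0576 + 0.0016 + 0.0025 + 0.1764 + 0.0625 = 0.3006
O = 0.1738 / √(0.2380 × 0.3006) = 0.1738 / 0.26747 = 0.6498
O = 0.6498 < 0.8 → No.

No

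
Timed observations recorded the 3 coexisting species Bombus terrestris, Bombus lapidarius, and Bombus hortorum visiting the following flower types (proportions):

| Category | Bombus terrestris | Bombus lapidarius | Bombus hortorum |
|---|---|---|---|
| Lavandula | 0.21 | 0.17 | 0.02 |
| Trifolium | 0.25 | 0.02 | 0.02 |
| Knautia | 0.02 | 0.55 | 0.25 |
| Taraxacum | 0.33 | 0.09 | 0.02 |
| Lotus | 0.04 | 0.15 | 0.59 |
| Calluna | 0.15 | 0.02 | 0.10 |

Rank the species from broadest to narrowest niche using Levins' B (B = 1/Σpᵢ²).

Σp_terrᵢ² = 0.21² + 0.25² + 0.02² + 0.33² + 0.04² + 0.15² = 0.0441 + 0.0625 + 0.0004 + 0.1089 + 0.0016 + 0.0225 = 0.2400
B_terr = 1 / 0.2400 = 4.1667
Σp_lapiᵢ² = 0.17² + 0.02² + 0.55² + 0.09² + 0.15² + 0.02² = 0.0289 + 0.0004 + 0.3025 + 0.0081 + 0.0225 + 0.0004 = 0.3628
B_lapi = 1 / 0.3628 = 2.7563
Σp_hortᵢ² = 0.02² + 0.02² + 0.25² + 0.02² + 0.59² + 0.10² = 0.0004 + 0.0004 + 0.0625 + 0.0004 + 0.3481 + 0.0100 = 0.4218
B_hort = 1 / 0.4218 = 2.3708
Ranking by B (broadest → narrowest): Bombus terrestris (4.17) > Bombus lapidarius (2.76) > Bombus hortorum (2.37)

Bombus terrestris > Bombus lapidarius > Bombus hortorum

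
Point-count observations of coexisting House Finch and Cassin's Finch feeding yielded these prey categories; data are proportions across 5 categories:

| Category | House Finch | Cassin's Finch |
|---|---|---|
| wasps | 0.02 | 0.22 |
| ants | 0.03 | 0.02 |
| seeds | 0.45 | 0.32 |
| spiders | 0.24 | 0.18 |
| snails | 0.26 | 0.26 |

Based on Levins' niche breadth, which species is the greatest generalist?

Cassin's Finch

Σp_Housᵢ² = 0.02² + 0.03² + 0.45² + 0.24² + 0.26² = 0.0004 + 0.0009 + 0.2025 + 0.0576 + 0.0676 = 0.3290
B_Hous = 1 / 0.3290 = 3.0395
Σp_Cassᵢ² = 0.22² + 0.02² + 0.32² + 0.18² + 0.26² = 0.0484 + 0.0004 + 0.1024 + 0.0324 + 0.0676 = 0.2512
B_Cass = 1 / 0.2512 = 3.9809
Highest B → broadest niche (most generalist): Cassin's Finch (B = 3.98).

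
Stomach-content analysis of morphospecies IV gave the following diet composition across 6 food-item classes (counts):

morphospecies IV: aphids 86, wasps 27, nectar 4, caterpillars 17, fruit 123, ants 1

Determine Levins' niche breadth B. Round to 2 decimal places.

2.83

Proportions for morphospecies IV (n=258): 86/258=0.3333, 27/258=0.1047, 4/258=0.0155, 17/258=0.0659, 123/258=0.4767, 1/258=0.0039
Σpᵢ² = 0.3333² + 0.1047² + 0.0155² + 0.0659² + 0.4767² + 0.0039² = 0.111089 + 0.010962 + 0.000240 + 0.004343 + 0.227243 + 0.000015 = 0.353892
B = 1 / 0.353892 = 2.8257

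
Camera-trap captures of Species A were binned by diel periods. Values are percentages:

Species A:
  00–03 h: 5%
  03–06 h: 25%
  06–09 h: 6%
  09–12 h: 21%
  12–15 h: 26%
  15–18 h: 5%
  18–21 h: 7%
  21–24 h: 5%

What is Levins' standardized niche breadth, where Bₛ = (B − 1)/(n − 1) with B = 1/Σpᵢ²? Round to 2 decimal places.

0.61

Convert percentages to proportions (divide by 100).
Σpᵢ² = 0.05² + 0.25² + 0.06² + 0.21² + 0.26² + 0.05² + 0.07² + 0.05² = 0.0025 + 0.0625 + 0.0036 + 0.0441 + 0.0676 + 0.0025 + 0.0049 + 0.0025 = 0.1902
B = 1 / 0.1902 = 5.2576
Bₛ = (B − 1)/(n − 1) = (5.2576 − 1)/(8 − 1) = 4.2576/7 = 0.6082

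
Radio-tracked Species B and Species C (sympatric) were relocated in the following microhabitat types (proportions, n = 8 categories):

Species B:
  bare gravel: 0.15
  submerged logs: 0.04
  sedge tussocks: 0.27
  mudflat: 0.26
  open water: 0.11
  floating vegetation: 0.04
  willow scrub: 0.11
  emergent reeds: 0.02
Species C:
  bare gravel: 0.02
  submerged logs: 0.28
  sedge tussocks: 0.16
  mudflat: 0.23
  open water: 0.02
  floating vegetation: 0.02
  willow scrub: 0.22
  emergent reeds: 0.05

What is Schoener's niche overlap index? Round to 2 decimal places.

0.62

Σ|p₁ᵢ − p₂ᵢ| = 0.13 + 0.24 + 0.11 + 0.03 + 0.09 + 0.02 + 0.11 + 0.03 = 0.76
D = 1 − ½ × 0.76 = 1 − 0.380 = 0.6200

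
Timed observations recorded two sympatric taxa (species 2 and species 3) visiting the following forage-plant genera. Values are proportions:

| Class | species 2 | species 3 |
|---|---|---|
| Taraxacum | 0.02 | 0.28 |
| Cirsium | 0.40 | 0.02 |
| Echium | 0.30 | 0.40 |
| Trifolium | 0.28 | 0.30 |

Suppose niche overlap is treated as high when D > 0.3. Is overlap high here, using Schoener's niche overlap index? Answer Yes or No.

Yes

Σ|p₁ᵢ − p₂ᵢ| = 0.26 + 0.38 + 0.10 + 0.02 = 0.76
D = 1 − ½ × 0.76 = 1 − 0.380 = 0.6200
D = 0.6200 > 0.3 → Yes.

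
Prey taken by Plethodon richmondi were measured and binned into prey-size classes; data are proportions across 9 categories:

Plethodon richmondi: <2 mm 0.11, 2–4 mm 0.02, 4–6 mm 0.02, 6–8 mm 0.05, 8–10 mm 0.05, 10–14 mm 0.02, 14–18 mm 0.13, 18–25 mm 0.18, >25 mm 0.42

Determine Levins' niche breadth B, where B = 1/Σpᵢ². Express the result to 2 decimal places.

Σpᵢ² = 0.11² + 0.02² + 0.02² + 0.05² + 0.05² + 0.02² + 0.13² + 0.18² + 0.42² = 0.0121 + 0.0004 + 0.0004 + 0.0025 + 0.0025 + 0.0004 + 0.0169 + 0.0324 + 0.1764 = 0.2440
B = 1 / 0.2440 = 4.0984

4.10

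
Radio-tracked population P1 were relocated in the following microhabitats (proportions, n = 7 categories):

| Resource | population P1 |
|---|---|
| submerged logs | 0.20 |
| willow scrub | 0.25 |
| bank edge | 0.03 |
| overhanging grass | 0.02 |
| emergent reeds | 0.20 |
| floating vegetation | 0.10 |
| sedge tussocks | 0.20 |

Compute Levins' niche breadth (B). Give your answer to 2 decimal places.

5.16

Σpᵢ² = 0.20² + 0.25² + 0.03² + 0.02² + 0.20² + 0.10² + 0.20² = 0.0400 + 0.0625 + 0.0009 + 0.0004 + 0.0400 + 0.0100 + 0.0400 = 0.1938
B = 1 / 0.1938 = 5.1600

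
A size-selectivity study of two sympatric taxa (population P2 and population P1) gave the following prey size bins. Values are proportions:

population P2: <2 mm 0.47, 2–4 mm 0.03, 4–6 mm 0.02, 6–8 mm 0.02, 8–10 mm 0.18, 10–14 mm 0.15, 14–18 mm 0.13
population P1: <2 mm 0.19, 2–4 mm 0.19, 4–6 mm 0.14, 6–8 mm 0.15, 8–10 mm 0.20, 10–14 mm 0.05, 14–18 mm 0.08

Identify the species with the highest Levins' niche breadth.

population P1

Σp_P2ᵢ² = 0.47² + 0.03² + 0.02² + 0.02² + 0.18² + 0.15² + 0.13² = 0.2209 + 0.0009 + 0.0004 + 0.0004 + 0.0324 + 0.0225 + 0.0169 = 0.2944
B_P2 = 1 / 0.2944 = 3.3967
Σp_P1ᵢ² = 0.19² + 0.19² + 0.14² + 0.15² + 0.20² + 0.05² + 0.08² = 0.0361 + 0.0361 + 0.0196 + 0.0225 + 0.0400 + 0.0025 + 0.0064 = 0.1632
B_P1 = 1 / 0.1632 = 6.1275
Highest B → broadest niche (most generalist): population P1 (B = 6.13).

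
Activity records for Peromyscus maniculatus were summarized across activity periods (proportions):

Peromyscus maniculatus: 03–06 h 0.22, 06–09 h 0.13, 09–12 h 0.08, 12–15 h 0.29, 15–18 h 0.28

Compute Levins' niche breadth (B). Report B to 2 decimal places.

Σpᵢ² = 0.22² + 0.13² + 0.08² + 0.29² + 0.28² = 0.0484 + 0.0169 + 0.0064 + 0.0841 + 0.0784 = 0.2342
B = 1 / 0.2342 = 4.2699

4.27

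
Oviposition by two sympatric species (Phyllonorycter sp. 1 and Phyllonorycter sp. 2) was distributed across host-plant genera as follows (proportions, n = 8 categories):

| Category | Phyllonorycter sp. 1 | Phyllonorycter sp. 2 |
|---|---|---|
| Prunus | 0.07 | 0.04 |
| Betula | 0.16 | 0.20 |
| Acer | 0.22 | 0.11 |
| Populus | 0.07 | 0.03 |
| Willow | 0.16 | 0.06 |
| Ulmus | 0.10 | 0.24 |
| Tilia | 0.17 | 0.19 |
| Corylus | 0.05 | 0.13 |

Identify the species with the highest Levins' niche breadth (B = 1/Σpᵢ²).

Σp_1ᵢ² = 0.07² + 0.16² + 0.22² + 0.07² + 0.16² + 0.10² + 0.17² + 0.05² = 0.0049 + 0.0256 + 0.0484 + 0.0049 + 0.0256 + 0.0100 + 0.0289 + 0.0025 = 0.1508
B_1 = 1 / 0.1508 = 6.6313
Σp_2ᵢ² = 0.04² + 0.20² + 0.11² + 0.03² + 0.06² + 0.24² + 0.19² + 0.13² = 0.0016 + 0.0400 + 0.0121 + 0.0009 + 0.0036 + 0.0576 + 0.0361 + 0.0169 = 0.1688
B_2 = 1 / 0.1688 = 5.9242
Highest B → broadest niche (most generalist): Phyllonorycter sp. 1 (B = 6.63).

Phyllonorycter sp. 1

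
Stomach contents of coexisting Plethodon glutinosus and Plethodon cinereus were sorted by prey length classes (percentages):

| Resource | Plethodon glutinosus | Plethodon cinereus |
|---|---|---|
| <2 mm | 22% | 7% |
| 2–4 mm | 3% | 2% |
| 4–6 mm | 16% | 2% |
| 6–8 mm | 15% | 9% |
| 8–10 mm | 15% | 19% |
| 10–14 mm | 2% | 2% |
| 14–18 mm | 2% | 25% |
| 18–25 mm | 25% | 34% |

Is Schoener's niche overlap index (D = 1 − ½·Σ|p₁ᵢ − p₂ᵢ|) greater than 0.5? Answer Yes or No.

Convert percentages to proportions (divide by 100).
Σ|p₁ᵢ − p₂ᵢ| = 0.15 + 0.01 + 0.14 + 0.06 + 0.04 + 0.00 + 0.23 + 0.09 = 0.72
D = 1 − ½ × 0.72 = 1 − 0.360 = 0.6400
D = 0.6400 > 0.5 → Yes.

Yes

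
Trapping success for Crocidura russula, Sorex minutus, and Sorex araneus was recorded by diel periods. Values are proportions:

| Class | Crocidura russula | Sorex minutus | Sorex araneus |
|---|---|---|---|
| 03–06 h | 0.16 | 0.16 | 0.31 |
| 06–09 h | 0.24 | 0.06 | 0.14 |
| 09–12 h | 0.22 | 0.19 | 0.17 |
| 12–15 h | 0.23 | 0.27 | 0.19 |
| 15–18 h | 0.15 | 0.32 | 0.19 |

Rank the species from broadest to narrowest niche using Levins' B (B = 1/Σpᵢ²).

Crocidura russula > Sorex araneus > Sorex minutus

Σp_russᵢ² = 0.16² + 0.24² + 0.22² + 0.23² + 0.15² = 0.0256 + 0.0576 + 0.0484 + 0.0529 + 0.0225 = 0.2070
B_russ = 1 / 0.2070 = 4.8309
Σp_minuᵢ² = 0.16² + 0.06² + 0.19² + 0.27² + 0.32² = 0.0256 + 0.0036 + 0.0361 + 0.0729 + 0.1024 = 0.2406
B_minu = 1 / 0.2406 = 4.1563
Σp_aranᵢ² = 0.31² + 0.14² + 0.17² + 0.19² + 0.19² = 0.0961 + 0.0196 + 0.0289 + 0.0361 + 0.0361 = 0.2168
B_aran = 1 / 0.2168 = 4.6125
Ranking by B (broadest → narrowest): Crocidura russula (4.83) > Sorex araneus (4.61) > Sorex minutus (4.16)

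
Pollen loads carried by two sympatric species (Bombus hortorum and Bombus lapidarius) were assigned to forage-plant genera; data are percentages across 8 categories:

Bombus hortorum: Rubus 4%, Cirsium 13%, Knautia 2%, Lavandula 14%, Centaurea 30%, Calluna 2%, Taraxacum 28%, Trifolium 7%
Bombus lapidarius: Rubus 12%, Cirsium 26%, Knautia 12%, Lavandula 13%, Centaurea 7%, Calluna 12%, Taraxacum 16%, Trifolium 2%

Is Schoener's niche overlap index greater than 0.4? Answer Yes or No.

Yes

Convert percentages to proportions (divide by 100).
Σ|p₁ᵢ − p₂ᵢ| = 0.08 + 0.13 + 0.10 + 0.01 + 0.23 + 0.10 + 0.12 + 0.05 = 0.82
D = 1 − ½ × 0.82 = 1 − 0.410 = 0.5900
D = 0.5900 > 0.4 → Yes.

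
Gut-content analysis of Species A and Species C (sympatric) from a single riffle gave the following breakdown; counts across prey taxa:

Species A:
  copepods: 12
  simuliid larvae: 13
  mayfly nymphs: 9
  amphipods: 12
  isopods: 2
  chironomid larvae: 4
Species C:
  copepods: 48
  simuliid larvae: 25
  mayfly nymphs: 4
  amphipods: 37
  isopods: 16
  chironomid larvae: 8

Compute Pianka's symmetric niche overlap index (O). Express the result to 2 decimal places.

Proportions for Species A (n=52): 12/52=0.2308, 13/52=0.2500, 9/52=0.1731, 12/52=0.2308, 2/52=0.0385, 4/52=0.0769
Proportions for Species C (n=138): 48/138=0.3478, 25/138=0.1812, 4/138=0.0290, 37/138=0.2681, 16/138=0.1159, 8/138=0.0580
Σ p₁ᵢp₂ᵢ = 0.080272 + 0.045300 + 0.005020 + 0.061877 + 0.004462 + 0.004460 = 0.201391
Σp_1ᵢ² = 0.2308² + 0.2500² + 0.1731² + 0.2308² + 0.0385² + 0.0769² = 0.053269 + 0.062500 + 0.029964 + 0.053269 + 0.001482 + 0.005914 = 0.206398
Σp_2ᵢ² = 0.3478² + 0.1812² + 0.0290² + 0.2681² + 0.1159² + 0.0580² = 0.120965 + 0.032833 + 0.000841 + 0.071878 + 0.013433 + 0.003364 = 0.243314
O = 0.201391 / √(0.206398 × 0.243314) = 0.201391 / 0.2240971 = 0.8987

0.90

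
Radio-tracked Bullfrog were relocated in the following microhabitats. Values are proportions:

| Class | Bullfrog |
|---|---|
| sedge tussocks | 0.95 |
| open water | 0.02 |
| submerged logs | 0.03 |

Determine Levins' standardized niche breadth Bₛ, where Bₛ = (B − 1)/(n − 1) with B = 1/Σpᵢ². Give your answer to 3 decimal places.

Σpᵢ² = 0.95² + 0.02² + 0.03² = 0.9025 + 0.0004 + 0.0009 = 0.9038
B = 1 / 0.9038 = 1.10644
Bₛ = (B − 1)/(n − 1) = (1.10644 − 1)/(3 − 1) = 0.10644/2 = 0.05322

0.053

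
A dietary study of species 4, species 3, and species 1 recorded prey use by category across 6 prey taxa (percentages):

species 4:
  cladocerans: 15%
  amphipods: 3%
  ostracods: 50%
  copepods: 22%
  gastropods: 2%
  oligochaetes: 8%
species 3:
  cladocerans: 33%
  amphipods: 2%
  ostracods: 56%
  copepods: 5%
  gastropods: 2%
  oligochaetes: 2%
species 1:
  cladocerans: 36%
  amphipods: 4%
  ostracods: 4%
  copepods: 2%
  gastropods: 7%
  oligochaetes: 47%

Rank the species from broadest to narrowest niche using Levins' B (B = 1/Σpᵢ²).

species 4 > species 1 > species 3

Convert percentages to proportions (divide by 100).
Σp_4ᵢ² = 0.15² + 0.03² + 0.50² + 0.22² + 0.02² + 0.08² = 0.0225 + 0.0009 + 0.2500 + 0.0484 + 0.0004 + 0.0064 = 0.3286
B_4 = 1 / 0.3286 = 3.0432
Σp_3ᵢ² = 0.33² + 0.02² + 0.56² + 0.05² + 0.02² + 0.02² = 0.1089 + 0.0004 + 0.3136 + 0.0025 + 0.0004 + 0.0004 = 0.4262
B_3 = 1 / 0.4262 = 2.3463
Σp_1ᵢ² = 0.36² + 0.04² + 0.04² + 0.02² + 0.07² + 0.47² = 0.1296 + 0.0016 + 0.0016 + 0.0004 + 0.0049 + 0.2209 = 0.3590
B_1 = 1 / 0.3590 = 2.7855
Ranking by B (broadest → narrowest): species 4 (3.04) > species 1 (2.79) > species 3 (2.35)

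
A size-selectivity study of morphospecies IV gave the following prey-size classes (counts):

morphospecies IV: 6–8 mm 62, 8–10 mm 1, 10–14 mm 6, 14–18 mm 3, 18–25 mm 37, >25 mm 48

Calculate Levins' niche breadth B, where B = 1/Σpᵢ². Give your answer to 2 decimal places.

Proportions for morphospecies IV (n=157): 62/157=0.3949, 1/157=0.0064, 6/157=0.0382, 3/157=0.0191, 37/157=0.2357, 48/157=0.3057
Σpᵢ² = 0.3949² + 0.0064² + 0.0382² + 0.0191² + 0.2357² + 0.3057² = 0.155946 + 0.000041 + 0.001459 + 0.000365 + 0.055554 + 0.093452 = 0.306817
B = 1 / 0.306817 = 3.2593

3.26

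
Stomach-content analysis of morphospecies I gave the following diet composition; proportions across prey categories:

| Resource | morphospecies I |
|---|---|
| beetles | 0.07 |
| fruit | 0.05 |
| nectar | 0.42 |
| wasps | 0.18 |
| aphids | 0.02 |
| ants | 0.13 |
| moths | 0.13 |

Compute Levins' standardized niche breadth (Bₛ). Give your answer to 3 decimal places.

Σpᵢ² = 0.07² + 0.05² + 0.42² + 0.18² + 0.02² + 0.13² + 0.13² = 0.0049 + 0.0025 + 0.1764 + 0.0324 + 0.0004 + 0.0169 + 0.0169 = 0.2504
B = 1 / 0.2504 = 3.99361
Bₛ = (B − 1)/(n − 1) = (3.99361 − 1)/(7 − 1) = 2.99361/6 = 0.49894

0.499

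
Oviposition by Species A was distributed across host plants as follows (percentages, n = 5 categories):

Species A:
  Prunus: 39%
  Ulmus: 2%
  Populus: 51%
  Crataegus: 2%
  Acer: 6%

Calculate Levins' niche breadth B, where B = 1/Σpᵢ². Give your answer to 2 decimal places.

Convert percentages to proportions (divide by 100).
Σpᵢ² = 0.39² + 0.02² + 0.51² + 0.02² + 0.06² = 0.1521 + 0.0004 + 0.2601 + 0.0004 + 0.0036 = 0.4166
B = 1 / 0.4166 = 2.4004

2.40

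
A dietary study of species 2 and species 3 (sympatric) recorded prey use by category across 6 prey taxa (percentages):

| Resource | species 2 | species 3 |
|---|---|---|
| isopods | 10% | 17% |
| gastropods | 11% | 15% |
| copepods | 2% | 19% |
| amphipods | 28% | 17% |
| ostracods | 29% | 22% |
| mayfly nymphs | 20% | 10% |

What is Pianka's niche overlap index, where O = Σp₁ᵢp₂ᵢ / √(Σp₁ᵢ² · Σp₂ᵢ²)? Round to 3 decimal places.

0.851

Convert percentages to proportions (divide by 100).
Σ p₁ᵢp₂ᵢ = 0.0170 + 0.0165 + 0.0038 + 0.0476 + 0.0638 + 0.0200 = 0.1687
Σp_1ᵢ² = 0.10² + 0.11² + 0.02² + 0.28² + 0.29² + 0.20² = 0.0100 + 0.0121 + 0.0004 + 0.0784 + 0.0841 + 0.0400 = 0.2250
Σp_2ᵢ² = 0.17² + 0.15² + 0.19² + 0.17² + 0.22² + 0.10² = 0.0289 + 0.0225 + 0.0361 + 0.0289 + 0.0484 + 0.0100 = 0.1748
O = 0.1687 / √(0.2250 × 0.1748) = 0.1687 / 0.198318 = 0.85065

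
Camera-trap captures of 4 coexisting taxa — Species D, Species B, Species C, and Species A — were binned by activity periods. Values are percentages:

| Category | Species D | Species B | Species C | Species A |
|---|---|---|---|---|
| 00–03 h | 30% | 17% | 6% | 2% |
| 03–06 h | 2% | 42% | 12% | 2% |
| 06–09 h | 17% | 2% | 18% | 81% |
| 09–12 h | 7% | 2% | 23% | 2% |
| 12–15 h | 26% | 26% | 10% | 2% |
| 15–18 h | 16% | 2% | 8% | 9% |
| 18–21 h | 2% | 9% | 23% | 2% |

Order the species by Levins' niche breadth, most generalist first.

Convert percentages to proportions (divide by 100).
Σp_Dᵢ² = 0.30² + 0.02² + 0.17² + 0.07² + 0.26² + 0.16² + 0.02² = 0.0900 + 0.0004 + 0.0289 + 0.0049 + 0.0676 + 0.0256 + 0.0004 = 0.2178
B_D = 1 / 0.2178 = 4.5914
Σp_Bᵢ² = 0.17² + 0.42² + 0.02² + 0.02² + 0.26² + 0.02² + 0.09² = 0.0289 + 0.1764 + 0.0004 + 0.0004 + 0.0676 + 0.0004 + 0.0081 = 0.2822
B_B = 1 / 0.2822 = 3.5436
Σp_Cᵢ² = 0.06² + 0.12² + 0.18² + 0.23² + 0.10² + 0.08² + 0.23² = 0.0036 + 0.0144 + 0.0324 + 0.0529 + 0.0100 + 0.0064 + 0.0529 = 0.1726
B_C = 1 / 0.1726 = 5.7937
Σp_Aᵢ² = 0.02² + 0.02² + 0.81² + 0.02² + 0.02² + 0.09² + 0.02² = 0.0004 + 0.0004 + 0.6561 + 0.0004 + 0.0004 + 0.0081 + 0.0004 = 0.6662
B_A = 1 / 0.6662 = 1.5011
Ranking by B (broadest → narrowest): Species C (5.79) > Species D (4.59) > Species B (3.54) > Species A (1.50)

Species C > Species D > Species B > Species A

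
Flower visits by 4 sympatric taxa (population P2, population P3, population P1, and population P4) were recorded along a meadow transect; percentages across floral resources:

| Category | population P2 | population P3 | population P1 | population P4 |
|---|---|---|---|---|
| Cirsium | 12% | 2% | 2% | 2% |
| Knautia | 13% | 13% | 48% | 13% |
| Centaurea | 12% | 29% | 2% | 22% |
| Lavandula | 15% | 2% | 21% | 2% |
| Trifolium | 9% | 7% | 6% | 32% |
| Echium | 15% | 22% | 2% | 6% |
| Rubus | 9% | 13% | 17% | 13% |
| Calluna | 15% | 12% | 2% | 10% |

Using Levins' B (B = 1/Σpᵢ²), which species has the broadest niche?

Convert percentages to proportions (divide by 100).
Σp_P2ᵢ² = 0.12² + 0.13² + 0.12² + 0.15² + 0.09² + 0.15² + 0.09² + 0.15² = 0.0144 + 0.0169 + 0.0144 + 0.0225 + 0.0081 + 0.0225 + 0.0081 + 0.0225 = 0.1294
B_P2 = 1 / 0.1294 = 7.7280
Σp_P3ᵢ² = 0.02² + 0.13² + 0.29² + 0.02² + 0.07² + 0.22² + 0.13² + 0.12² = 0.0004 + 0.0169 + 0.0841 + 0.0004 + 0.0049 + 0.0484 + 0.0169 + 0.0144 = 0.1864
B_P3 = 1 / 0.1864 = 5.3648
Σp_P1ᵢ² = 0.02² + 0.48² + 0.02² + 0.21² + 0.06² + 0.02² + 0.17² + 0.02² = 0.0004 + 0.2304 + 0.0004 + 0.0441 + 0.0036 + 0.0004 + 0.0289 + 0.0004 = 0.3086
B_P1 = 1 / 0.3086 = 3.2404
Σp_P4ᵢ² = 0.02² + 0.13² + 0.22² + 0.02² + 0.32² + 0.06² + 0.13² + 0.10² = 0.0004 + 0.0169 + 0.0484 + 0.0004 + 0.1024 + 0.0036 + 0.0169 + 0.0100 = 0.1990
B_P4 = 1 / 0.1990 = 5.0251
Highest B → broadest niche (most generalist): population P2 (B = 7.73).

population P2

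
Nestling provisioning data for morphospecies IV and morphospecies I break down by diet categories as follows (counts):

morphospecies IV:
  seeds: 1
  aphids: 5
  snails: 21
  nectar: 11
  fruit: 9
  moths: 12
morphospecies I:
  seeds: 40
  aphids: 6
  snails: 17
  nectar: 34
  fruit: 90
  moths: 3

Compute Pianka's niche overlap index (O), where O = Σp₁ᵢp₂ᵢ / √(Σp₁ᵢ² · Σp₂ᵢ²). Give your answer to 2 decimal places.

0.55

Proportions for morphospecies IV (n=59): 1/59=0.0169, 5/59=0.0847, 21/59=0.3559, 11/59=0.1864, 9/59=0.1525, 12/59=0.2034
Proportions for morphospecies I (n=190): 40/190=0.2105, 6/190=0.0316, 17/190=0.0895, 34/190=0.1789, 90/190=0.4737, 3/190=0.0158
Σ p₁ᵢp₂ᵢ = 0.003557 + 0.002677 + 0.031853 + 0.033347 + 0.072239 + 0.003214 = 0.146887
Σp_1ᵢ² = 0.0169² + 0.0847² + 0.3559² + 0.1864² + 0.1525² + 0.2034² = 0.000286 + 0.007174 + 0.126665 + 0.034745 + 0.023256 + 0.041372 = 0.233498
Σp_2ᵢ² = 0.2105² + 0.0316² + 0.0895² + 0.1789² + 0.4737² + 0.0158² = 0.044310 + 0.000999 + 0.008010 + 0.032005 + 0.224392 + 0.000250 = 0.309966
O = 0.146887 / √(0.233498 × 0.309966) = 0.146887 / 0.2690287 = 0.5460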